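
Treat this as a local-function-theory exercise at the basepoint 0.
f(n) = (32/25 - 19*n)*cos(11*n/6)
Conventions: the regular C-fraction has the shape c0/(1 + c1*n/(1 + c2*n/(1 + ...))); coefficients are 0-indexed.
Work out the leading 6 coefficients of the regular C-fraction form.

The regular C-fraction coefficients are [32/25, 475/32, -2046113/136800, 484/4275, 574750/6138339, 2897319025/196426848].

Taylor coefficients (expand at 0): a_0 = 32/25, a_1 = -19, a_2 = -484/225, a_3 = 2299/72, a_4 = 14641/24300, a_5 = -278179/31104.
c0 = a_0 = 32/25. Peel one level at a time: if S = 1 + c*n/S' with S'(0) = 1, then c is the n-coefficient of S and S' = c*n/(S - 1).
S_1 = c0/f = 1 + (475/32)*n + (2046113/9216)*n^2 + ...; c1 = 475/32.
S_2 = c1*n/(S_1 - 1) = 1 + (-2046113/136800)*n + (247579673/146205000)*n^2 + ...; c2 = -2046113/136800.
S_3 = c2*n/(S_2 - 1) = 1 + (484/4275)*n + (-585640/55245051)*n^2 + ...; c3 = 484/4275.
S_4 = c3*n/(S_3 - 1) = 1 + (574750/6138339)*n + (-832617054809375/602867290862736)*n^2 + ...; c4 = 574750/6138339.
S_5 = c4*n/(S_4 - 1) = 1 + (2897319025/196426848)*n + ...; c5 = 2897319025/196426848.


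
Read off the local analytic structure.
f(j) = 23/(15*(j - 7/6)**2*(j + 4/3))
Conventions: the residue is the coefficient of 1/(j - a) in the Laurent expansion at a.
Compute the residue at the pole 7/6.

At the order-2 pole 7/6 set g(j) = (j - (7/6))^2*f(j) = 23/(15*(j + 4/3)).
Order-2 pole: residue = g'(a); g'(7/6) = -92/375, so the residue is -92/375.

The residue is -92/375.


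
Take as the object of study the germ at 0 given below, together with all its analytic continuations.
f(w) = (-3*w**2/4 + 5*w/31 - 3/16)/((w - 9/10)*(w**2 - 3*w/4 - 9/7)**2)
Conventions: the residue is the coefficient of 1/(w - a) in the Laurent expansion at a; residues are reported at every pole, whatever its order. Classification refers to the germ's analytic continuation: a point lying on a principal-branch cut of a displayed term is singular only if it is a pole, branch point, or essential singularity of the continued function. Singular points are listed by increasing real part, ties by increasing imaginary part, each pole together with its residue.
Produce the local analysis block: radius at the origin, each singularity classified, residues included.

Denominator factor (w**2 - 3*w/4 - 9/7)^2: discriminant 639/112, real irrational roots 3/8 + (3/56)*sqrt(497) and 3/8 - (3/56)*sqrt(497); poles of order 2, moduli 3/8 + (3/56)*sqrt(497) and -3/8 + (3/56)*sqrt(497).
Denominator factor (w - 9/10): pole of order 1 at 9/10, modulus 9/10.
The radius of convergence is the smallest modulus among the singular points: -3/8 + (3/56)*sqrt(497).
The factor w**2 - 3*w/4 - 9/7 splits as (w - a)(w - a') with a = 3/8 - (3/56)*sqrt(497), a' = 3/8 + (3/56)*sqrt(497). At the order-2 pole a set g(w) = (w - a)^2*f(w) = [(-3*w**2/4 + 5*w/31 - 3/16)/(w - 9/10)] / (w - a')^2.
Order-2 pole: residue = g'(a); g'(3/8 - (3/56)*sqrt(497)) = 6580700/26818317 - (541824080/45063711999)*sqrt(497), so the residue is 6580700/26818317 - (541824080/45063711999)*sqrt(497).
At the order-1 pole 9/10 set g(w) = (w - (9/10))*f(w) = (-3*w**2/4 + 5*w/31 - 3/16)/(w**2 - 3*w/4 - 9/7)**2.
Simple pole: residue = g(a) at a = 9/10, which is -13161400/26818317.
The factor w**2 - 3*w/4 - 9/7 splits as (w - a)(w - a') with a = 3/8 + (3/56)*sqrt(497), a' = 3/8 - (3/56)*sqrt(497). At the order-2 pole a set g(w) = (w - a)^2*f(w) = [(-3*w**2/4 + 5*w/31 - 3/16)/(w - 9/10)] / (w - a')^2.
Order-2 pole: residue = g'(a); g'(3/8 + (3/56)*sqrt(497)) = 6580700/26818317 + (541824080/45063711999)*sqrt(497), so the residue is 6580700/26818317 + (541824080/45063711999)*sqrt(497).
List the singular points by increasing real part (a conjugate pair: the negative imaginary part first).

Radius of convergence at 0: -3/8 + (3/56)*sqrt(497).
At 3/8 - (3/56)*sqrt(497): a pole of order 2; residue 6580700/26818317 - (541824080/45063711999)*sqrt(497).
At 9/10: a pole of order 1; residue -13161400/26818317.
At 3/8 + (3/56)*sqrt(497): a pole of order 2; residue 6580700/26818317 + (541824080/45063711999)*sqrt(497).


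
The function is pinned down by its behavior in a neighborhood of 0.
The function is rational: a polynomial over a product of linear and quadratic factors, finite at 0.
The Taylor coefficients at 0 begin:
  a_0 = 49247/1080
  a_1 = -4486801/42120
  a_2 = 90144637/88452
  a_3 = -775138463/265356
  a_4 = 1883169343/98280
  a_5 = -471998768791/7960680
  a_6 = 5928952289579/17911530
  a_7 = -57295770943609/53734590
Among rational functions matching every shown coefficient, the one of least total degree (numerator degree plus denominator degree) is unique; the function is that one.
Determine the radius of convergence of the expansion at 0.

No rational of total degree below 5 reproduces all 8 coefficients; solving the [2/3] Pade equations on them gives f(h) = (-11*h**2/35 - 16*h/13 - 37/40)/((h - 3/11)*(h + 3/11)**2), whose expansion matches every shown term.
Denominator factor (h - 3/11): pole of order 1 at 3/11, modulus 3/11.
Denominator factor (h + 3/11)^2: pole of order 2 at -3/11, modulus 3/11.
The radius of convergence is the smallest modulus among the singular points: 3/11.

The radius of convergence is 3/11.


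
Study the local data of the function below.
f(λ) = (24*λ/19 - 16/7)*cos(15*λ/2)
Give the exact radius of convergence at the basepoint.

The factor cos(15*λ/2) is entire and contributes no finite singular point.
The polynomial part has no poles.
No finite singular points: the Taylor series at 0 converges everywhere.

The radius of convergence is infinite.


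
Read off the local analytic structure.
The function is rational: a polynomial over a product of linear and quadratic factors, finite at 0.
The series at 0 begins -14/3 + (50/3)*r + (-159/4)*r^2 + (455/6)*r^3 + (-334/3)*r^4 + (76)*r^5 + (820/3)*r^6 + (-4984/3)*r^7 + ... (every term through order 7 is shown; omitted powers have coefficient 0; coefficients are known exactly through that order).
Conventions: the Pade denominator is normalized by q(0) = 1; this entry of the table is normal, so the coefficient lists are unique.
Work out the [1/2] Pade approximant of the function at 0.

Taylor coefficients needed (read off): a_0 = -14/3, a_1 = 50/3, a_2 = -159/4, a_3 = 455/6.
Write the denominator as Q(r) = 1 + q1*r + q2*r^2. Requiring Q*f - P = O(r^4) with deg P <= 1 kills the coefficients of r^2..r^3 in Q*f:
  r^2: a_2 + q1*a_1 + q2*a_0 = 0, i.e. -159/4 + (50/3)*q1 + (-14/3)*q2 = 0.
  r^3: a_3 + q1*a_2 + q2*a_1 = 0, i.e. 455/6 + (-159/4)*q1 + (50/3)*q2 = 0.
Solving this linear system: q1 = 505/151, q2 = 4139/1208.
The numerator is Q*f truncated at degree 1: P0 = a_0 = -14/3; P1 = a_1 + q1*a_0 = 160/151.

The Pade approximant has numerator coefficients [-14/3, 160/151]; denominator coefficients [1, 505/151, 4139/1208].


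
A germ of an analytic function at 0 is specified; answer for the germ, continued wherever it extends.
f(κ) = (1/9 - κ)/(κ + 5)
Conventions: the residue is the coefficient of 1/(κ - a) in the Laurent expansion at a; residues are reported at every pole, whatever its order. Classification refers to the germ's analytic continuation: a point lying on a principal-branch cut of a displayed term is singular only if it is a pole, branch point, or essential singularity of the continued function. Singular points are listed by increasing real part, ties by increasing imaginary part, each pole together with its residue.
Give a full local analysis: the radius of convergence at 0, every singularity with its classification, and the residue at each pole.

Denominator factor (κ + 5): pole of order 1 at -5, modulus 5.
The radius of convergence is the smallest modulus among the singular points: 5.
At the order-1 pole -5 set g(κ) = (κ - (-5))*f(κ) = 1/9 - κ.
Simple pole: residue = g(a) at a = -5, which is 46/9.

Radius of convergence at 0: 5.
At -5: a pole of order 1; residue 46/9.


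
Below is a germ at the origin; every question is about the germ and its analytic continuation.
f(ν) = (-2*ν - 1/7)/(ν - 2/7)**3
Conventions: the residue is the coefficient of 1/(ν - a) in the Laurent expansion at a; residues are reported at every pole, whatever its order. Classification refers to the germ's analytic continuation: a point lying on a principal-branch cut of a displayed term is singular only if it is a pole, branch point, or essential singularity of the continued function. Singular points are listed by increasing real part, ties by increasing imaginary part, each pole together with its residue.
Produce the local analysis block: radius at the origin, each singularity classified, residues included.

Radius of convergence at 0: 2/7.
At 2/7: a pole of order 3; residue 0.

Denominator factor (ν - 2/7)^3: pole of order 3 at 2/7, modulus 2/7.
The radius of convergence is the smallest modulus among the singular points: 2/7.
At the order-3 pole 2/7 set g(ν) = (ν - (2/7))^3*f(ν) = -2*ν - 1/7.
Order-3 pole: residue = g''(a)/2; g''(2/7) = 0, so the residue is 0.


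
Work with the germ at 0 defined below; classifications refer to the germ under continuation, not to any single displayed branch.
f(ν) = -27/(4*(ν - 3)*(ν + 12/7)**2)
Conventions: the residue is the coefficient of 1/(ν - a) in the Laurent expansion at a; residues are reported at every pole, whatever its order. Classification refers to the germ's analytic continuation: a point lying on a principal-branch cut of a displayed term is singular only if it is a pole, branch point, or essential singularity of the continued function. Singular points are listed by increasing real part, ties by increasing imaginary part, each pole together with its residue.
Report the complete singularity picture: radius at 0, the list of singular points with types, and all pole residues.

Denominator factor (ν - 3): pole of order 1 at 3, modulus 3.
Denominator factor (ν + 12/7)^2: pole of order 2 at -12/7, modulus 12/7.
The radius of convergence is the smallest modulus among the singular points: 12/7.
At the order-2 pole -12/7 set g(ν) = (ν - (-12/7))^2*f(ν) = -27/(4*(ν - 3)).
Order-2 pole: residue = g'(a); g'(-12/7) = 147/484, so the residue is 147/484.
At the order-1 pole 3 set g(ν) = (ν - (3))*f(ν) = -27/(4*(ν + 12/7)**2).
Simple pole: residue = g(a) at a = 3, which is -147/484.
List the singular points by increasing real part (a conjugate pair: the negative imaginary part first).

Radius of convergence at 0: 12/7.
At -12/7: a pole of order 2; residue 147/484.
At 3: a pole of order 1; residue -147/484.


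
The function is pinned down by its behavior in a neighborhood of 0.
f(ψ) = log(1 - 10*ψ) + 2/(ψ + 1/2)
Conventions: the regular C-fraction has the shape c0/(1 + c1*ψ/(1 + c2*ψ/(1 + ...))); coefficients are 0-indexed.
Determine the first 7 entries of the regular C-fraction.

Taylor coefficients (expand at 0): a_0 = 4, a_1 = -18, a_2 = -34, a_3 = -1096/3, a_4 = -2436, a_5 = -20128, a_6 = -499232/3.
c0 = a_0 = 4. Peel one level at a time: if S = 1 + c*ψ/S' with S'(0) = 1, then c is the ψ-coefficient of S and S' = c*ψ/(S - 1).
S_1 = c0/f = 1 + (9/2)*ψ + (115/4)*ψ^2 + ...; c1 = 9/2.
S_2 = c1*ψ/(S_1 - 1) = 1 + (-115/18)*ψ + (-1355/81)*ψ^2 + ...; c2 = -115/18.
S_3 = c2*ψ/(S_2 - 1) = 1 + (-542/207)*ψ + (-16094/4761)*ψ^2 + ...; c3 = -542/207.
S_4 = c3*ψ/(S_3 - 1) = 1 + (-8047/6233)*ψ + (-1894900/220323)*ψ^2 + ...; c4 = -8047/6233.
S_5 = c4*ψ/(S_4 - 1) = 1 + (-43582700/6542211)*ψ + (887351500/64754209)*ψ^2 + ...; c5 = -43582700/6542211.
S_6 = c5*ψ/(S_5 - 1) = 1 + (44808495/21783229)*ψ + ...; c6 = 44808495/21783229.

The regular C-fraction coefficients are [4, 9/2, -115/18, -542/207, -8047/6233, -43582700/6542211, 44808495/21783229].


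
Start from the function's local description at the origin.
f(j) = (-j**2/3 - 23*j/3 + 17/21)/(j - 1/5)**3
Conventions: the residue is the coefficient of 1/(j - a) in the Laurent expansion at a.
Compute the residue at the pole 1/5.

The residue is -1/3.

At the order-3 pole 1/5 set g(j) = (j - (1/5))^3*f(j) = -j**2/3 - 23*j/3 + 17/21.
Order-3 pole: residue = g''(a)/2; g''(1/5) = -2/3, so the residue is -1/3.


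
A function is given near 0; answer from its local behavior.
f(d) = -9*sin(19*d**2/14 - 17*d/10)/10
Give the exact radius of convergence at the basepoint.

The radius of convergence is infinite.

The factor sin(19*d**2/14 - 17*d/10) is entire and contributes no finite singular point.
The polynomial part has no poles.
No finite singular points: the Taylor series at 0 converges everywhere.


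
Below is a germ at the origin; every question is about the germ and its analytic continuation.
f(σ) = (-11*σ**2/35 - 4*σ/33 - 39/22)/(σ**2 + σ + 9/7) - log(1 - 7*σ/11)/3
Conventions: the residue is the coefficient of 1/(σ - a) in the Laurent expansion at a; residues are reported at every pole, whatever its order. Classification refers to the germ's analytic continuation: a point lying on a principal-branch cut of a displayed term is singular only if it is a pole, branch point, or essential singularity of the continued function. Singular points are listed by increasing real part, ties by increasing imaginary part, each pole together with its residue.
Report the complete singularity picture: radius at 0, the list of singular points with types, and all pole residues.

Radius of convergence at 0: (3/7)*sqrt(7).
At (-1/2) - ((1/14)*sqrt(203))*i: a pole of order 1; residue (223/2310) - ((11846/234465)*sqrt(203))*i.
At (-1/2) + ((1/14)*sqrt(203))*i: a pole of order 1; residue (223/2310) + ((11846/234465)*sqrt(203))*i.
At 11/7: a logarithmic branch point.

Denominator factor (σ**2 + σ + 9/7): discriminant -29/7, complex-conjugate roots (-1/2) + ((1/14)*sqrt(203))*i and (-1/2) - ((1/14)*sqrt(203))*i; poles of order 1, moduli (3/7)*sqrt(7) and (3/7)*sqrt(7).
Branch term (-1/3)*log(1 - σ/(11/7)): its argument vanishes at σ = 11/7, a logarithmic branch point, modulus 11/7.
The radius of convergence is the smallest modulus among the singular points: (3/7)*sqrt(7).
The branch term is analytic at (-1/2) - ((1/14)*sqrt(203))*i and contributes nothing to the residue; only the rational part matters.
The factor σ**2 + σ + 9/7 splits as (σ - a)(σ - a') with a = (-1/2) - ((1/14)*sqrt(203))*i, a' = (-1/2) + ((1/14)*sqrt(203))*i. At the order-1 pole a set g(σ) = (σ - a)*(rational part) = [-11*σ**2/35 - 4*σ/33 - 39/22] / (σ - a').
Simple pole: residue = g(a) at a = (-1/2) - ((1/14)*sqrt(203))*i, which is (223/2310) - ((11846/234465)*sqrt(203))*i.
The branch term is analytic at (-1/2) + ((1/14)*sqrt(203))*i and contributes nothing to the residue; only the rational part matters.
The factor σ**2 + σ + 9/7 splits as (σ - a)(σ - a') with a = (-1/2) + ((1/14)*sqrt(203))*i, a' = (-1/2) - ((1/14)*sqrt(203))*i. At the order-1 pole a set g(σ) = (σ - a)*(rational part) = [-11*σ**2/35 - 4*σ/33 - 39/22] / (σ - a').
Simple pole: residue = g(a) at a = (-1/2) + ((1/14)*sqrt(203))*i, which is (223/2310) + ((11846/234465)*sqrt(203))*i.
List the singular points by increasing real part (a conjugate pair: the negative imaginary part first).


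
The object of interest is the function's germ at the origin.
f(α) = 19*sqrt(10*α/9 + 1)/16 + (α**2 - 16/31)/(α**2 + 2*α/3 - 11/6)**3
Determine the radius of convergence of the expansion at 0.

Denominator factor (α**2 + 2*α/3 - 11/6)^3: discriminant 70/9, real irrational roots -1/3 + (1/6)*sqrt(70) and -1/3 - (1/6)*sqrt(70); poles of order 3, moduli -1/3 + (1/6)*sqrt(70) and 1/3 + (1/6)*sqrt(70).
Branch term (19/16)*sqrt(1 - α/(-9/10)): its argument vanishes at α = -9/10, a square-root branch point, modulus 9/10.
The radius of convergence is the smallest modulus among the singular points: 9/10.

The radius of convergence is 9/10.


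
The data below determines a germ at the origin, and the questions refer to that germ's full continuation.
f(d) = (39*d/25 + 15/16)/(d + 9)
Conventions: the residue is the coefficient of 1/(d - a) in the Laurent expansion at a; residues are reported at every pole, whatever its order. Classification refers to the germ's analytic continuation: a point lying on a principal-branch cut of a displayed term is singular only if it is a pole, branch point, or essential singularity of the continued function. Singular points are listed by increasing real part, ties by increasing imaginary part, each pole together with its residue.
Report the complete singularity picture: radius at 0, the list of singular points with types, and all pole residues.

Radius of convergence at 0: 9.
At -9: a pole of order 1; residue -5241/400.

Denominator factor (d + 9): pole of order 1 at -9, modulus 9.
The radius of convergence is the smallest modulus among the singular points: 9.
At the order-1 pole -9 set g(d) = (d - (-9))*f(d) = 39*d/25 + 15/16.
Simple pole: residue = g(a) at a = -9, which is -5241/400.


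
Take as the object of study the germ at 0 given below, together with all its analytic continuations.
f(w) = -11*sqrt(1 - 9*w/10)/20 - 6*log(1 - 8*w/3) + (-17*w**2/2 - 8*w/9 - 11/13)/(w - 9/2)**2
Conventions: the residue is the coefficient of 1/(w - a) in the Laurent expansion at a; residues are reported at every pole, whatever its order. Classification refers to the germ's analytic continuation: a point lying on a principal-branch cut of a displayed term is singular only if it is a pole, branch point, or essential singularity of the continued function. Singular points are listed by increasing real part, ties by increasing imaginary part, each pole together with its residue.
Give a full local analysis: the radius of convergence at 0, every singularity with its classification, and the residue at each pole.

Denominator factor (w - 9/2)^2: pole of order 2 at 9/2, modulus 9/2.
Branch term (-6)*log(1 - w/(3/8)): its argument vanishes at w = 3/8, a logarithmic branch point, modulus 3/8.
Branch term (-11/20)*sqrt(1 - w/(10/9)): its argument vanishes at w = 10/9, a square-root branch point, modulus 10/9.
The radius of convergence is the smallest modulus among the singular points: 3/8.
The branch terms are analytic at 9/2 and contribute nothing to the residue; only the rational part matters.
At the order-2 pole 9/2 set g(w) = (w - (9/2))^2*(rational part) = -17*w**2/2 - 8*w/9 - 11/13.
Order-2 pole: residue = g'(a); g'(9/2) = -1393/18, so the residue is -1393/18.
List the singular points by increasing real part (a conjugate pair: the negative imaginary part first).

Radius of convergence at 0: 3/8.
At 3/8: a logarithmic branch point.
At 10/9: an algebraic (square-root) branch point.
At 9/2: a pole of order 2; residue -1393/18.


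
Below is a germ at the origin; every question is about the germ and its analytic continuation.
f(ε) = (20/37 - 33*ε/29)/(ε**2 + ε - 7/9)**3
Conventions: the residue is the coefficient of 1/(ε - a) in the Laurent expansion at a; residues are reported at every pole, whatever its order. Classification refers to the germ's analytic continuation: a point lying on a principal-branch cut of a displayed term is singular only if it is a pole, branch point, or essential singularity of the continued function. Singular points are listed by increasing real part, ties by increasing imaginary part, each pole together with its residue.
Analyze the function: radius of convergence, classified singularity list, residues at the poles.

Denominator factor (ε**2 + ε - 7/9)^3: discriminant 37/9, real irrational roots -1/2 + (1/6)*sqrt(37) and -1/2 - (1/6)*sqrt(37); poles of order 3, moduli -1/2 + (1/6)*sqrt(37) and 1/2 + (1/6)*sqrt(37).
The radius of convergence is the smallest modulus among the singular points: -1/2 + (1/6)*sqrt(37).
The factor ε**2 + ε - 7/9 splits as (ε - a)(ε - a') with a = -1/2 - (1/6)*sqrt(37), a' = -1/2 + (1/6)*sqrt(37). At the order-3 pole a set g(ε) = (ε - a)^3*f(ε) = [20/37 - 33*ε/29] / (ε - a')^3.
Order-3 pole: residue = g''(a)/2; g''(-1/2 - (1/6)*sqrt(37)) = -(3471498/54350669)*sqrt(37), so the residue is -(1735749/54350669)*sqrt(37).
The factor ε**2 + ε - 7/9 splits as (ε - a)(ε - a') with a = -1/2 + (1/6)*sqrt(37), a' = -1/2 - (1/6)*sqrt(37). At the order-3 pole a set g(ε) = (ε - a)^3*f(ε) = [20/37 - 33*ε/29] / (ε - a')^3.
Order-3 pole: residue = g''(a)/2; g''(-1/2 + (1/6)*sqrt(37)) = (3471498/54350669)*sqrt(37), so the residue is (1735749/54350669)*sqrt(37).
List the singular points by increasing real part (a conjugate pair: the negative imaginary part first).

Radius of convergence at 0: -1/2 + (1/6)*sqrt(37).
At -1/2 - (1/6)*sqrt(37): a pole of order 3; residue -(1735749/54350669)*sqrt(37).
At -1/2 + (1/6)*sqrt(37): a pole of order 3; residue (1735749/54350669)*sqrt(37).


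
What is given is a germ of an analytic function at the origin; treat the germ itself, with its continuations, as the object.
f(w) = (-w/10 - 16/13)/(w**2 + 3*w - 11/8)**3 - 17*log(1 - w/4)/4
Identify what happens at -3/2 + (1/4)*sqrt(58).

The point is a pole of order 3.

The denominator factor w**2 + 3*w - 11/8 vanishes at -3/2 + (1/4)*sqrt(58) and appears to the power 3; the numerator there equals -281/260 - (1/40)*sqrt(58), nonzero, and no other factor vanishes.
The branch terms are analytic at this point.
Hence a pole whose order is the multiplicity, 3.


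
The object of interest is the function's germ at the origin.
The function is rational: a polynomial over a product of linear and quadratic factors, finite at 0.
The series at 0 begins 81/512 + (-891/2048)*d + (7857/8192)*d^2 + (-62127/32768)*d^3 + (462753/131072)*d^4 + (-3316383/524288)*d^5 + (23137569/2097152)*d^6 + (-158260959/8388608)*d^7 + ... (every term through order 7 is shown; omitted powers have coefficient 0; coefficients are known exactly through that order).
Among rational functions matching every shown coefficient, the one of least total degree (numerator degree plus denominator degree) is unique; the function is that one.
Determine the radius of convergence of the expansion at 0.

No rational of total degree below 3 reproduces all 8 coefficients; solving the [0/3] Pade equations on them gives f(d) = -9/(32*(d - 4)*(d + 2/3)**2), whose expansion matches every shown term.
Denominator factor (d - 4): pole of order 1 at 4, modulus 4.
Denominator factor (d + 2/3)^2: pole of order 2 at -2/3, modulus 2/3.
The radius of convergence is the smallest modulus among the singular points: 2/3.

The radius of convergence is 2/3.


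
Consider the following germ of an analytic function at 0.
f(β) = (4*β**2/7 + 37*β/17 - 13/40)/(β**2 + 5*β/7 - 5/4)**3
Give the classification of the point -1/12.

The point is a regular point.

Denominator factors: β**2 + 5*β/7 - 5/4 = -1313/1008 at β = -1/12 — none vanishes.
So the germ continues analytically to -1/12.


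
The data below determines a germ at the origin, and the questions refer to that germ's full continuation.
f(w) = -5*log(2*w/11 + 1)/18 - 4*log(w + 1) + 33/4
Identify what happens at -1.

The term (-4)*log(1 - w/(-1)) has argument 1 - -1/(-1) = 0 at -1: a logarithmic (infinitely-sheeted) branch point; the remaining terms are analytic or single-valued there.

The point is a logarithmic branch point.


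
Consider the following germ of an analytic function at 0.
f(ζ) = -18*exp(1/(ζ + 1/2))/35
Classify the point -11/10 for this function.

There is no denominator, hence no pole anywhere.
The essential point of exp(1/(ζ - (-1/2))) is -1/2, not -11/10.
So the germ continues analytically to -11/10.

The point is a regular point.


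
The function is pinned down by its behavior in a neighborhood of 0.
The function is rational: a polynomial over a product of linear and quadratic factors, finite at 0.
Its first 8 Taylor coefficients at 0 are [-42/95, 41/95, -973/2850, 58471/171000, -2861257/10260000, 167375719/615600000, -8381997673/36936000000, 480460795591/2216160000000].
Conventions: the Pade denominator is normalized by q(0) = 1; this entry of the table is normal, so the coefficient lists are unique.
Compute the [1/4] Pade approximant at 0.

Taylor coefficients needed (read off): a_0 = -42/95, a_1 = 41/95, a_2 = -973/2850, a_3 = 58471/171000, a_4 = -2861257/10260000, a_5 = 167375719/615600000.
Write the denominator as Q(j) = 1 + q1*j + q2*j^2 + q3*j^3 + q4*j^4. Requiring Q*f - P = O(j^6) with deg P <= 1 kills the coefficients of j^2..j^5 in Q*f:
  j^2: a_2 + q1*a_1 + q2*a_0 = 0, i.e. -973/2850 + (41/95)*q1 + (-42/95)*q2 = 0.
  j^3: a_3 + q1*a_2 + q2*a_1 + q3*a_0 = 0, i.e. 58471/171000 + (-973/2850)*q1 + (41/95)*q2 + (-42/95)*q3 = 0.
  j^4: a_4 + q1*a_3 + q2*a_2 + q3*a_1 + q4*a_0 = 0, i.e. -2861257/10260000 + (58471/171000)*q1 + (-973/2850)*q2 + (41/95)*q3 + (-42/95)*q4 = 0.
  j^5: a_5 + q1*a_4 + q2*a_3 + q3*a_2 + q4*a_1 = 0, i.e. 167375719/615600000 + (-2861257/10260000)*q1 + (58471/171000)*q2 + (-973/2850)*q3 + (41/95)*q4 = 0.
Solving this linear system: q1 = 1154474293/16430474940, q2 = -23121982121/32860949880, q3 = 424412177/13144379952, q4 = -41147995/26288759904.
The numerator is Q*f truncated at degree 1: P0 = a_0 = -42/95; P1 = a_1 + q1*a_0 = 104193592039/260149186550.

The Pade approximant has numerator coefficients [-42/95, 104193592039/260149186550]; denominator coefficients [1, 1154474293/16430474940, -23121982121/32860949880, 424412177/13144379952, -41147995/26288759904].


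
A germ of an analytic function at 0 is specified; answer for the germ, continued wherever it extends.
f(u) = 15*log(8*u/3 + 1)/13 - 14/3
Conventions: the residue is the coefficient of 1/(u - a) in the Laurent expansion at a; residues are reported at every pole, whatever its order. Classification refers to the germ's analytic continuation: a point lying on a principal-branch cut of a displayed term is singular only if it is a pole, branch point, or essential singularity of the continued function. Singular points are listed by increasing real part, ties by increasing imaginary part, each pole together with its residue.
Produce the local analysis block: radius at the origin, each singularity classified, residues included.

Branch term (15/13)*log(1 - u/(-3/8)): its argument vanishes at u = -3/8, a logarithmic branch point, modulus 3/8.
The radius of convergence is the smallest modulus among the singular points: 3/8.

Radius of convergence at 0: 3/8.
At -3/8: a logarithmic branch point.


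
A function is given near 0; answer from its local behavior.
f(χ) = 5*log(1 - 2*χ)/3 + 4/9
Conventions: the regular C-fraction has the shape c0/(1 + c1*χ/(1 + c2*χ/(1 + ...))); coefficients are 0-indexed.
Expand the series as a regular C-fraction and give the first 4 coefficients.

The regular C-fraction coefficients are [4/9, 15/2, -17/2, -2/51].

Taylor coefficients (expand at 0): a_0 = 4/9, a_1 = -10/3, a_2 = -10/3, a_3 = -40/9.
c0 = a_0 = 4/9. Peel one level at a time: if S = 1 + c*χ/S' with S'(0) = 1, then c is the χ-coefficient of S and S' = c*χ/(S - 1).
S_1 = c0/f = 1 + (15/2)*χ + (255/4)*χ^2 + ...; c1 = 15/2.
S_2 = c1*χ/(S_1 - 1) = 1 + (-17/2)*χ + (-1/3)*χ^2 + ...; c2 = -17/2.
S_3 = c2*χ/(S_2 - 1) = 1 + (-2/51)*χ + ...; c3 = -2/51.


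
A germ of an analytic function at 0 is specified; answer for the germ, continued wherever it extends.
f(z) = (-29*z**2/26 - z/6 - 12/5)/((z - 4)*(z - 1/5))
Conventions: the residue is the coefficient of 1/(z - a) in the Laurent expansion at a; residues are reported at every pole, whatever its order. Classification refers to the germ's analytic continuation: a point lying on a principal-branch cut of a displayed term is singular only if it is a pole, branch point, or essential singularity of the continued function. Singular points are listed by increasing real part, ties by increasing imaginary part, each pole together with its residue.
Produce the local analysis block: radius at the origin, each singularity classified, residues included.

Radius of convergence at 0: 1/5.
At 1/5: a pole of order 1; residue 2416/3705.
At 4: a pole of order 1; residue -4078/741.

Denominator factor (z - 4): pole of order 1 at 4, modulus 4.
Denominator factor (z - 1/5): pole of order 1 at 1/5, modulus 1/5.
The radius of convergence is the smallest modulus among the singular points: 1/5.
At the order-1 pole 1/5 set g(z) = (z - (1/5))*f(z) = (-29*z**2/26 - z/6 - 12/5)/(z - 4).
Simple pole: residue = g(a) at a = 1/5, which is 2416/3705.
At the order-1 pole 4 set g(z) = (z - (4))*f(z) = (-29*z**2/26 - z/6 - 12/5)/(z - 1/5).
Simple pole: residue = g(a) at a = 4, which is -4078/741.
List the singular points by increasing real part (a conjugate pair: the negative imaginary part first).


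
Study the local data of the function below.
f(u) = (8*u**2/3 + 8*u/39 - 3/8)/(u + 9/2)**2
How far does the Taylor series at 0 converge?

Denominator factor (u + 9/2)^2: pole of order 2 at -9/2, modulus 9/2.
The radius of convergence is the smallest modulus among the singular points: 9/2.

The radius of convergence is 9/2.


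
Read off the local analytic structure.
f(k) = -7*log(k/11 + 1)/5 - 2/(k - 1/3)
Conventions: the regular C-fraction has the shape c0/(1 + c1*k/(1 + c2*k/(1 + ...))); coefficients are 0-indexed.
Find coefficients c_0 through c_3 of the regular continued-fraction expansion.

The regular C-fraction coefficients are [6, -983/330, -6958/162195, 9523795/6141784].

Taylor coefficients (expand at 0): a_0 = 6, a_1 = 983/55, a_2 = 65347/1210, a_3 = 3234323/19965.
c0 = a_0 = 6. Peel one level at a time: if S = 1 + c*k/S' with S'(0) = 1, then c is the k-coefficient of S and S' = c*k/(S - 1).
S_1 = c0/f = 1 + (-983/330)*k + (-3479/27225)*k^2 + ...; c1 = -983/330.
S_2 = c1*k/(S_1 - 1) = 1 + (-6958/162195)*k + (93333191/1403051628)*k^2 + ...; c2 = -6958/162195.
S_3 = c2*k/(S_2 - 1) = 1 + (9523795/6141784)*k + ...; c3 = 9523795/6141784.


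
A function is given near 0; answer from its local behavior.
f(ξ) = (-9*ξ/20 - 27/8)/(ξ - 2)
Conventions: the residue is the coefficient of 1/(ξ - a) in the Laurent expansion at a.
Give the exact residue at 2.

The residue is -171/40.

At the order-1 pole 2 set g(ξ) = (ξ - (2))*f(ξ) = -9*ξ/20 - 27/8.
Simple pole: residue = g(a) at a = 2, which is -171/40.


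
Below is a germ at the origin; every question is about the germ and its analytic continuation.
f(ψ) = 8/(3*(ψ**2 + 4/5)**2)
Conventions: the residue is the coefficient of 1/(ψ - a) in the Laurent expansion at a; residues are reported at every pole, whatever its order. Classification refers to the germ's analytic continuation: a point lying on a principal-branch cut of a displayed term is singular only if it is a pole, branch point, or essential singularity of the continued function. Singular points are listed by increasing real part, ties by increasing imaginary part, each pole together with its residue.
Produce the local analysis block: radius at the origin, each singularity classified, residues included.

Denominator factor (ψ**2 + 4/5)^2: discriminant -16/5, complex-conjugate roots ((2/5)*sqrt(5))*i and -((2/5)*sqrt(5))*i; poles of order 2, moduli (2/5)*sqrt(5) and (2/5)*sqrt(5).
The radius of convergence is the smallest modulus among the singular points: (2/5)*sqrt(5).
The factor ψ**2 + 4/5 splits as (ψ - a)(ψ - a') with a = -((2/5)*sqrt(5))*i, a' = ((2/5)*sqrt(5))*i. At the order-2 pole a set g(ψ) = (ψ - a)^2*f(ψ) = [8/3] / (ψ - a')^2.
Order-2 pole: residue = g'(a); g'(-((2/5)*sqrt(5))*i) = ((5/12)*sqrt(5))*i, so the residue is ((5/12)*sqrt(5))*i.
The factor ψ**2 + 4/5 splits as (ψ - a)(ψ - a') with a = ((2/5)*sqrt(5))*i, a' = -((2/5)*sqrt(5))*i. At the order-2 pole a set g(ψ) = (ψ - a)^2*f(ψ) = [8/3] / (ψ - a')^2.
Order-2 pole: residue = g'(a); g'(((2/5)*sqrt(5))*i) = -((5/12)*sqrt(5))*i, so the residue is -((5/12)*sqrt(5))*i.
List the singular points by increasing real part (a conjugate pair: the negative imaginary part first).

Radius of convergence at 0: (2/5)*sqrt(5).
At -((2/5)*sqrt(5))*i: a pole of order 2; residue ((5/12)*sqrt(5))*i.
At ((2/5)*sqrt(5))*i: a pole of order 2; residue -((5/12)*sqrt(5))*i.


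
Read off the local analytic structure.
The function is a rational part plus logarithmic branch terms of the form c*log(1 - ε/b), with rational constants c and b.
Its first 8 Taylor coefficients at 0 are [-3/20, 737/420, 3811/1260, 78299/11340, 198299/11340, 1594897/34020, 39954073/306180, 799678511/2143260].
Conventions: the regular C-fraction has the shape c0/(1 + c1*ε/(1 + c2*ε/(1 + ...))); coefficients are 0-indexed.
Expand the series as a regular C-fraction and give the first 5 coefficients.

The regular C-fraction coefficients are [-3/20, 737/63, -623200/46431, -123683/1722369, -20742128/13764151].

Taylor coefficients (read off): a_0 = -3/20, a_1 = 737/420, a_2 = 3811/1260, a_3 = 78299/11340, a_4 = 198299/11340.
c0 = a_0 = -3/20. Peel one level at a time: if S = 1 + c*ε/S' with S'(0) = 1, then c is the ε-coefficient of S and S' = c*ε/(S - 1).
S_1 = c0/f = 1 + (737/63)*ε + (623200/3969)*ε^2 + ...; c1 = 737/63.
S_2 = c1*ε/(S_1 - 1) = 1 + (-623200/46431)*ε + (-14135200/14665563)*ε^2 + ...; c2 = -623200/46431.
S_3 = c2*ε/(S_2 - 1) = 1 + (-123683/1722369)*ε + (-197008/1820523)*ε^2 + ...; c3 = -123683/1722369.
S_4 = c3*ε/(S_3 - 1) = 1 + (-20742128/13764151)*ε + ...; c4 = -20742128/13764151.


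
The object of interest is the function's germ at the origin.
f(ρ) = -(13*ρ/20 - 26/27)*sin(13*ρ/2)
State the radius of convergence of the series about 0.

The radius of convergence is infinite.

The factor -sin(13*ρ/2) is entire and contributes no finite singular point.
The polynomial part has no poles.
No finite singular points: the Taylor series at 0 converges everywhere.


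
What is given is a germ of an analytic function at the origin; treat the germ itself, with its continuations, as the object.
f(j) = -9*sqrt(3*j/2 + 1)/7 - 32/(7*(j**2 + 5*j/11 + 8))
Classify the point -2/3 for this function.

The point is an algebraic (square-root) branch point.

The term (-9/7)*sqrt(1 - j/(-2/3)) has argument 1 - -2/3/(-2/3) = 0 at -2/3: a square-root (algebraic, two-sheeted) branch point; the remaining terms are analytic or single-valued there.


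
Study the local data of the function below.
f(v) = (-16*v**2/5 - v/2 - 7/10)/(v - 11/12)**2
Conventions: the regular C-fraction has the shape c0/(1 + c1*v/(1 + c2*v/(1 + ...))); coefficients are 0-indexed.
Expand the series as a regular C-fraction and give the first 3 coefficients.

Taylor coefficients (expand at 0): a_0 = -504/605, a_1 = -16056/6655, a_2 = -591552/73205.
c0 = a_0 = -504/605. Peel one level at a time: if S = 1 + c*v/S' with S'(0) = 1, then c is the v-coefficient of S and S' = c*v/(S - 1).
S_1 = c0/f = 1 + (-223/77)*v + (-7783/5929)*v^2 + ...; c1 = -223/77.
S_2 = c1*v/(S_1 - 1) = 1 + (-7783/17171)*v + ...; c2 = -7783/17171.

The regular C-fraction coefficients are [-504/605, -223/77, -7783/17171].


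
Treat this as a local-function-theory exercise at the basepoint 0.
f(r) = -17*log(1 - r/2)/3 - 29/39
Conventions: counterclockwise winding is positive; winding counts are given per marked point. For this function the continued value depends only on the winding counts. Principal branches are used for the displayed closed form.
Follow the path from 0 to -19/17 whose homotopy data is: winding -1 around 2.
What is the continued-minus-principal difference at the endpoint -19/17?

Continued minus principal equals (34/3)*pi*i.

The rational part is single-valued and drops out of the difference; each branch term changes only by its own monodromy.
(-17/3)*log(1 - r/(2)): each positive loop around 2 adds 2*pi*i to the log, so winding -1 contributes (-17/3)*(-1)*2*pi*i = (34/3)*pi*i.
Summing the contributions at r = -19/17 gives (34/3)*pi*i.


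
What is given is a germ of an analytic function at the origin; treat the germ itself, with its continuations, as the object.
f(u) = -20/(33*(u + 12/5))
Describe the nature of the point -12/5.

The point is a pole of order 1.

The denominator factor u + 12/5 vanishes at -12/5 and appears to the power 1; the numerator there equals -20/33, nonzero, and no other factor vanishes.
Hence a pole whose order is the multiplicity, 1.


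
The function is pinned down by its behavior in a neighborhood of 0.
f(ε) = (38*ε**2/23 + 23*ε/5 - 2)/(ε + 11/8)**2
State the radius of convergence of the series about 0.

The radius of convergence is 11/8.

Denominator factor (ε + 11/8)^2: pole of order 2 at -11/8, modulus 11/8.
The radius of convergence is the smallest modulus among the singular points: 11/8.


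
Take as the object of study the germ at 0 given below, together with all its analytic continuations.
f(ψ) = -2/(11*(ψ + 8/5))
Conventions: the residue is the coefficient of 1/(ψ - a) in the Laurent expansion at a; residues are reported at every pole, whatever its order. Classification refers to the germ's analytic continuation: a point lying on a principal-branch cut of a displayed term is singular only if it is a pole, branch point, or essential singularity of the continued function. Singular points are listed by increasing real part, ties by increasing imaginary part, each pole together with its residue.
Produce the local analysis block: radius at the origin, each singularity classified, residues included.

Denominator factor (ψ + 8/5): pole of order 1 at -8/5, modulus 8/5.
The radius of convergence is the smallest modulus among the singular points: 8/5.
At the order-1 pole -8/5 set g(ψ) = (ψ - (-8/5))*f(ψ) = -2/11.
Simple pole: residue = g(a) at a = -8/5, which is -2/11.

Radius of convergence at 0: 8/5.
At -8/5: a pole of order 1; residue -2/11.


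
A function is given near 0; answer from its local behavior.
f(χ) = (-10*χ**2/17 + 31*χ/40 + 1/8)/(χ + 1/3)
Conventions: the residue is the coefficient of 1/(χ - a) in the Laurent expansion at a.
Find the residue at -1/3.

At the order-1 pole -1/3 set g(χ) = (χ - (-1/3))*f(χ) = -10*χ**2/17 + 31*χ/40 + 1/8.
Simple pole: residue = g(a) at a = -1/3, which is -152/765.

The residue is -152/765.


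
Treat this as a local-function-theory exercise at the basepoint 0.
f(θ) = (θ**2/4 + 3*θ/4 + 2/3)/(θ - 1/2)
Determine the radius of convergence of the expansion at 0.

Denominator factor (θ - 1/2): pole of order 1 at 1/2, modulus 1/2.
The radius of convergence is the smallest modulus among the singular points: 1/2.

The radius of convergence is 1/2.


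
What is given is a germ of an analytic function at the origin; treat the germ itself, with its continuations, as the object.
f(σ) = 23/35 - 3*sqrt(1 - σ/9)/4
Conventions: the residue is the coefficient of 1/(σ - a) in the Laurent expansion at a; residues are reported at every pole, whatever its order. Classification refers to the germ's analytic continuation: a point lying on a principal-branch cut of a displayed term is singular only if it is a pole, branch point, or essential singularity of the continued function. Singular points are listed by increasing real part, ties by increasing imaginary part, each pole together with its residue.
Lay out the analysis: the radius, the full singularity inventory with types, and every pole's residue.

Radius of convergence at 0: 9.
At 9: an algebraic (square-root) branch point.

Branch term (-3/4)*sqrt(1 - σ/(9)): its argument vanishes at σ = 9, a square-root branch point, modulus 9.
The radius of convergence is the smallest modulus among the singular points: 9.


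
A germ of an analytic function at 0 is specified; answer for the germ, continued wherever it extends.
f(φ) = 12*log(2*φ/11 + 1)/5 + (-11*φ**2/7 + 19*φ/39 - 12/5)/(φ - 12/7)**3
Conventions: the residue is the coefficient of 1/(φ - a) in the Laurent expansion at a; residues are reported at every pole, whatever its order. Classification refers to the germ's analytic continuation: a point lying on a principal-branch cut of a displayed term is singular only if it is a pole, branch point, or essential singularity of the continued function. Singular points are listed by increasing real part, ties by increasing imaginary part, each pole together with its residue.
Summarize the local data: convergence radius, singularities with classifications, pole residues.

Denominator factor (φ - 12/7)^3: pole of order 3 at 12/7, modulus 12/7.
Branch term (12/5)*log(1 - φ/(-11/2)): its argument vanishes at φ = -11/2, a logarithmic branch point, modulus 11/2.
The radius of convergence is the smallest modulus among the singular points: 12/7.
The branch term is analytic at 12/7 and contributes nothing to the residue; only the rational part matters.
At the order-3 pole 12/7 set g(φ) = (φ - (12/7))^3*(rational part) = -11*φ**2/7 + 19*φ/39 - 12/5.
Order-3 pole: residue = g''(a)/2; g''(12/7) = -22/7, so the residue is -11/7.
List the singular points by increasing real part (a conjugate pair: the negative imaginary part first).

Radius of convergence at 0: 12/7.
At -11/2: a logarithmic branch point.
At 12/7: a pole of order 3; residue -11/7.
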